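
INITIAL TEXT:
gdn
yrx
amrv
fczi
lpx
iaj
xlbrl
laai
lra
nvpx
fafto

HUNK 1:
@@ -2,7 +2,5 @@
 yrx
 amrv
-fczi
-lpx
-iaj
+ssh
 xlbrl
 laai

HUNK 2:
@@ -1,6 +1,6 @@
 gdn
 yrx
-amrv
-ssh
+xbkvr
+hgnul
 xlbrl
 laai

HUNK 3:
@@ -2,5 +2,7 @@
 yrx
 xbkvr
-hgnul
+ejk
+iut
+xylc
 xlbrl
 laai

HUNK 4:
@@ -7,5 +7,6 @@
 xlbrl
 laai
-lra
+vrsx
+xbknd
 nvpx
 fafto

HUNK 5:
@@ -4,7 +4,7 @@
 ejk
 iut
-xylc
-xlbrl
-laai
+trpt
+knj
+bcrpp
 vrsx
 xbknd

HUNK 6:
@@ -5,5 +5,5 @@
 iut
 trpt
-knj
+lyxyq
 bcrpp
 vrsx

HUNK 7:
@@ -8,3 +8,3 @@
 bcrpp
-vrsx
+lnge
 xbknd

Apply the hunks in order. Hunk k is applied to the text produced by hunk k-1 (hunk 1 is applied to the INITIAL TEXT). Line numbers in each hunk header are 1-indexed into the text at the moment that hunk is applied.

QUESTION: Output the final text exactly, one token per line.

Hunk 1: at line 2 remove [fczi,lpx,iaj] add [ssh] -> 9 lines: gdn yrx amrv ssh xlbrl laai lra nvpx fafto
Hunk 2: at line 1 remove [amrv,ssh] add [xbkvr,hgnul] -> 9 lines: gdn yrx xbkvr hgnul xlbrl laai lra nvpx fafto
Hunk 3: at line 2 remove [hgnul] add [ejk,iut,xylc] -> 11 lines: gdn yrx xbkvr ejk iut xylc xlbrl laai lra nvpx fafto
Hunk 4: at line 7 remove [lra] add [vrsx,xbknd] -> 12 lines: gdn yrx xbkvr ejk iut xylc xlbrl laai vrsx xbknd nvpx fafto
Hunk 5: at line 4 remove [xylc,xlbrl,laai] add [trpt,knj,bcrpp] -> 12 lines: gdn yrx xbkvr ejk iut trpt knj bcrpp vrsx xbknd nvpx fafto
Hunk 6: at line 5 remove [knj] add [lyxyq] -> 12 lines: gdn yrx xbkvr ejk iut trpt lyxyq bcrpp vrsx xbknd nvpx fafto
Hunk 7: at line 8 remove [vrsx] add [lnge] -> 12 lines: gdn yrx xbkvr ejk iut trpt lyxyq bcrpp lnge xbknd nvpx fafto

Answer: gdn
yrx
xbkvr
ejk
iut
trpt
lyxyq
bcrpp
lnge
xbknd
nvpx
fafto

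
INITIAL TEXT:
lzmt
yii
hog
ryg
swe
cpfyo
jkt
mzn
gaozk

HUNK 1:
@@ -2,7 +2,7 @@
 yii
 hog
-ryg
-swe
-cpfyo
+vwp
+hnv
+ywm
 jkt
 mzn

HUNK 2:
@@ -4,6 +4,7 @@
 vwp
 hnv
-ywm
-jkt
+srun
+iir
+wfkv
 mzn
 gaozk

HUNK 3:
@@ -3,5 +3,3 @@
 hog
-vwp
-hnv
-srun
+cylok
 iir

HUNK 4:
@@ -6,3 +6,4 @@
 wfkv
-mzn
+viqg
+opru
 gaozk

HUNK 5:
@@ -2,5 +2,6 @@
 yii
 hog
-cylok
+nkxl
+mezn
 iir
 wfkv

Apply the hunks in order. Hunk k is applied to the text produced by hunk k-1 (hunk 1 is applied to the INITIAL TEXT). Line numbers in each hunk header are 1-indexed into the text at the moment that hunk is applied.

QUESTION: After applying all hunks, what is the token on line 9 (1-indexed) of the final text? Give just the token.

Answer: opru

Derivation:
Hunk 1: at line 2 remove [ryg,swe,cpfyo] add [vwp,hnv,ywm] -> 9 lines: lzmt yii hog vwp hnv ywm jkt mzn gaozk
Hunk 2: at line 4 remove [ywm,jkt] add [srun,iir,wfkv] -> 10 lines: lzmt yii hog vwp hnv srun iir wfkv mzn gaozk
Hunk 3: at line 3 remove [vwp,hnv,srun] add [cylok] -> 8 lines: lzmt yii hog cylok iir wfkv mzn gaozk
Hunk 4: at line 6 remove [mzn] add [viqg,opru] -> 9 lines: lzmt yii hog cylok iir wfkv viqg opru gaozk
Hunk 5: at line 2 remove [cylok] add [nkxl,mezn] -> 10 lines: lzmt yii hog nkxl mezn iir wfkv viqg opru gaozk
Final line 9: opru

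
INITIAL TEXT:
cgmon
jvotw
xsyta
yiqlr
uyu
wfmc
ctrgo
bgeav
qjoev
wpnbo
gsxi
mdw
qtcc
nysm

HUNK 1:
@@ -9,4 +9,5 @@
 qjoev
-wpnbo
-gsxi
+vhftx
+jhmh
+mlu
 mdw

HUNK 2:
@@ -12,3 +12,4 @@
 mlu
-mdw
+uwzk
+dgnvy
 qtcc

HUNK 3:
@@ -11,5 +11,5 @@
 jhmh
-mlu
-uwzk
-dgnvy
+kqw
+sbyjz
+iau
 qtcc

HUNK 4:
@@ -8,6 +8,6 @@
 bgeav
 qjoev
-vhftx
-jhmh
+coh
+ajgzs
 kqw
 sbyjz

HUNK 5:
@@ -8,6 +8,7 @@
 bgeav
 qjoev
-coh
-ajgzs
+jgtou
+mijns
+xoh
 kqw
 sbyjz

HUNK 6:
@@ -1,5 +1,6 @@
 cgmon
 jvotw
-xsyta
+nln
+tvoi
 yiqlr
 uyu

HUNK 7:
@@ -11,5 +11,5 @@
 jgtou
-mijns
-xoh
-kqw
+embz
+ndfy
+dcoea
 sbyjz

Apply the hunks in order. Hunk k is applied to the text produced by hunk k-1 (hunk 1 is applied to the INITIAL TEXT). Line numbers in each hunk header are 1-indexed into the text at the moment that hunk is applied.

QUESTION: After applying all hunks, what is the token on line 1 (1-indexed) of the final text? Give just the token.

Answer: cgmon

Derivation:
Hunk 1: at line 9 remove [wpnbo,gsxi] add [vhftx,jhmh,mlu] -> 15 lines: cgmon jvotw xsyta yiqlr uyu wfmc ctrgo bgeav qjoev vhftx jhmh mlu mdw qtcc nysm
Hunk 2: at line 12 remove [mdw] add [uwzk,dgnvy] -> 16 lines: cgmon jvotw xsyta yiqlr uyu wfmc ctrgo bgeav qjoev vhftx jhmh mlu uwzk dgnvy qtcc nysm
Hunk 3: at line 11 remove [mlu,uwzk,dgnvy] add [kqw,sbyjz,iau] -> 16 lines: cgmon jvotw xsyta yiqlr uyu wfmc ctrgo bgeav qjoev vhftx jhmh kqw sbyjz iau qtcc nysm
Hunk 4: at line 8 remove [vhftx,jhmh] add [coh,ajgzs] -> 16 lines: cgmon jvotw xsyta yiqlr uyu wfmc ctrgo bgeav qjoev coh ajgzs kqw sbyjz iau qtcc nysm
Hunk 5: at line 8 remove [coh,ajgzs] add [jgtou,mijns,xoh] -> 17 lines: cgmon jvotw xsyta yiqlr uyu wfmc ctrgo bgeav qjoev jgtou mijns xoh kqw sbyjz iau qtcc nysm
Hunk 6: at line 1 remove [xsyta] add [nln,tvoi] -> 18 lines: cgmon jvotw nln tvoi yiqlr uyu wfmc ctrgo bgeav qjoev jgtou mijns xoh kqw sbyjz iau qtcc nysm
Hunk 7: at line 11 remove [mijns,xoh,kqw] add [embz,ndfy,dcoea] -> 18 lines: cgmon jvotw nln tvoi yiqlr uyu wfmc ctrgo bgeav qjoev jgtou embz ndfy dcoea sbyjz iau qtcc nysm
Final line 1: cgmon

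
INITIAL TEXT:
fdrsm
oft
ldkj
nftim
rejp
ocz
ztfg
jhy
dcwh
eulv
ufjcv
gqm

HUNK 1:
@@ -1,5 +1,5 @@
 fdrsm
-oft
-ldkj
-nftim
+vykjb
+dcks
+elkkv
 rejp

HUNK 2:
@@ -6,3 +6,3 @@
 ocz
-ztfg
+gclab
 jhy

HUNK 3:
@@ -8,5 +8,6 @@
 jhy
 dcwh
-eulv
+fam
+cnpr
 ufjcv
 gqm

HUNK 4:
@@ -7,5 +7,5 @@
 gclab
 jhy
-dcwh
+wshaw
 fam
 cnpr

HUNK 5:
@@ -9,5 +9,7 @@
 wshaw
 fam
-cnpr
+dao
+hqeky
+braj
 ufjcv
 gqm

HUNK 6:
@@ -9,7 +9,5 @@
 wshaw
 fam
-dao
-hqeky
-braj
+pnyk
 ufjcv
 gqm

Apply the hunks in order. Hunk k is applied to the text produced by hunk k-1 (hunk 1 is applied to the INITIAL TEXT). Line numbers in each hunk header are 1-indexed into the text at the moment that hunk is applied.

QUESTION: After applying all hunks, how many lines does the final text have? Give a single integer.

Answer: 13

Derivation:
Hunk 1: at line 1 remove [oft,ldkj,nftim] add [vykjb,dcks,elkkv] -> 12 lines: fdrsm vykjb dcks elkkv rejp ocz ztfg jhy dcwh eulv ufjcv gqm
Hunk 2: at line 6 remove [ztfg] add [gclab] -> 12 lines: fdrsm vykjb dcks elkkv rejp ocz gclab jhy dcwh eulv ufjcv gqm
Hunk 3: at line 8 remove [eulv] add [fam,cnpr] -> 13 lines: fdrsm vykjb dcks elkkv rejp ocz gclab jhy dcwh fam cnpr ufjcv gqm
Hunk 4: at line 7 remove [dcwh] add [wshaw] -> 13 lines: fdrsm vykjb dcks elkkv rejp ocz gclab jhy wshaw fam cnpr ufjcv gqm
Hunk 5: at line 9 remove [cnpr] add [dao,hqeky,braj] -> 15 lines: fdrsm vykjb dcks elkkv rejp ocz gclab jhy wshaw fam dao hqeky braj ufjcv gqm
Hunk 6: at line 9 remove [dao,hqeky,braj] add [pnyk] -> 13 lines: fdrsm vykjb dcks elkkv rejp ocz gclab jhy wshaw fam pnyk ufjcv gqm
Final line count: 13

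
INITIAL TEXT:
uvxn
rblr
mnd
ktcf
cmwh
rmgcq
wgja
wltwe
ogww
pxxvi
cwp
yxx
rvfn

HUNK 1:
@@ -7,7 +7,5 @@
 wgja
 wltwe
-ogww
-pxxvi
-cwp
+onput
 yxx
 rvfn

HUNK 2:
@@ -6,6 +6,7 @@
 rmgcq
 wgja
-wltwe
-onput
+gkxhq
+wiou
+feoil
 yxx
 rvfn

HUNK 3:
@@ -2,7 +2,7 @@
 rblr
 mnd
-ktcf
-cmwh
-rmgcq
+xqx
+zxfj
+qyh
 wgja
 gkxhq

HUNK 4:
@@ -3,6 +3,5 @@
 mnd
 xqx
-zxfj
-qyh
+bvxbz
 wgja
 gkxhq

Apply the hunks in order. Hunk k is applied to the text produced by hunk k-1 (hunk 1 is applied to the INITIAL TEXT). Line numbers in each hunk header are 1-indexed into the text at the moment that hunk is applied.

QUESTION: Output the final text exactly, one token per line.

Hunk 1: at line 7 remove [ogww,pxxvi,cwp] add [onput] -> 11 lines: uvxn rblr mnd ktcf cmwh rmgcq wgja wltwe onput yxx rvfn
Hunk 2: at line 6 remove [wltwe,onput] add [gkxhq,wiou,feoil] -> 12 lines: uvxn rblr mnd ktcf cmwh rmgcq wgja gkxhq wiou feoil yxx rvfn
Hunk 3: at line 2 remove [ktcf,cmwh,rmgcq] add [xqx,zxfj,qyh] -> 12 lines: uvxn rblr mnd xqx zxfj qyh wgja gkxhq wiou feoil yxx rvfn
Hunk 4: at line 3 remove [zxfj,qyh] add [bvxbz] -> 11 lines: uvxn rblr mnd xqx bvxbz wgja gkxhq wiou feoil yxx rvfn

Answer: uvxn
rblr
mnd
xqx
bvxbz
wgja
gkxhq
wiou
feoil
yxx
rvfn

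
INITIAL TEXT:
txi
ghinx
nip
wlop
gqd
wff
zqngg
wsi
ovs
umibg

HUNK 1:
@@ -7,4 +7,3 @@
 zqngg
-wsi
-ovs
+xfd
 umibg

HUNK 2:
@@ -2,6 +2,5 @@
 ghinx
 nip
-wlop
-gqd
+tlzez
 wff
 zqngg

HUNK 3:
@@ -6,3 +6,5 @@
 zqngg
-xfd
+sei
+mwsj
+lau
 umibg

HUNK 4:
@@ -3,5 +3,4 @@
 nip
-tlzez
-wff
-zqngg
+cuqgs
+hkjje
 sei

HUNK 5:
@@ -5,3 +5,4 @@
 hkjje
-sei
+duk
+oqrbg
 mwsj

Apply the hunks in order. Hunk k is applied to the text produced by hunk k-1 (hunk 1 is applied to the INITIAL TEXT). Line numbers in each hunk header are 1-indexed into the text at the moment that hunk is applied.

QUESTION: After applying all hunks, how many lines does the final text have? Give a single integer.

Hunk 1: at line 7 remove [wsi,ovs] add [xfd] -> 9 lines: txi ghinx nip wlop gqd wff zqngg xfd umibg
Hunk 2: at line 2 remove [wlop,gqd] add [tlzez] -> 8 lines: txi ghinx nip tlzez wff zqngg xfd umibg
Hunk 3: at line 6 remove [xfd] add [sei,mwsj,lau] -> 10 lines: txi ghinx nip tlzez wff zqngg sei mwsj lau umibg
Hunk 4: at line 3 remove [tlzez,wff,zqngg] add [cuqgs,hkjje] -> 9 lines: txi ghinx nip cuqgs hkjje sei mwsj lau umibg
Hunk 5: at line 5 remove [sei] add [duk,oqrbg] -> 10 lines: txi ghinx nip cuqgs hkjje duk oqrbg mwsj lau umibg
Final line count: 10

Answer: 10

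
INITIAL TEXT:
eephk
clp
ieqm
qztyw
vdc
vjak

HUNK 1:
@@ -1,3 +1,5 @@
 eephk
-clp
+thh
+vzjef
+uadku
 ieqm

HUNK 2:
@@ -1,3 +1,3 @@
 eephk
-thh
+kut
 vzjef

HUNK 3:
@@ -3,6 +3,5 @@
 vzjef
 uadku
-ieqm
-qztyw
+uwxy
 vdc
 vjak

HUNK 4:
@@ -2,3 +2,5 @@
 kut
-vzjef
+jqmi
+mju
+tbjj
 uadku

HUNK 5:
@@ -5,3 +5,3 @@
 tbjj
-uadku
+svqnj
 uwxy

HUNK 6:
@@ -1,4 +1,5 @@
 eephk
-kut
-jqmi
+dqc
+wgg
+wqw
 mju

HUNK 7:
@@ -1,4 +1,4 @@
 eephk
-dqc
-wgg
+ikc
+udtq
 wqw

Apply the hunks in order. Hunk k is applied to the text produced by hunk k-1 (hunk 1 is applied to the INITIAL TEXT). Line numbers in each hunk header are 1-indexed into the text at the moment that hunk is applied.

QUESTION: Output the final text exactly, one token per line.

Answer: eephk
ikc
udtq
wqw
mju
tbjj
svqnj
uwxy
vdc
vjak

Derivation:
Hunk 1: at line 1 remove [clp] add [thh,vzjef,uadku] -> 8 lines: eephk thh vzjef uadku ieqm qztyw vdc vjak
Hunk 2: at line 1 remove [thh] add [kut] -> 8 lines: eephk kut vzjef uadku ieqm qztyw vdc vjak
Hunk 3: at line 3 remove [ieqm,qztyw] add [uwxy] -> 7 lines: eephk kut vzjef uadku uwxy vdc vjak
Hunk 4: at line 2 remove [vzjef] add [jqmi,mju,tbjj] -> 9 lines: eephk kut jqmi mju tbjj uadku uwxy vdc vjak
Hunk 5: at line 5 remove [uadku] add [svqnj] -> 9 lines: eephk kut jqmi mju tbjj svqnj uwxy vdc vjak
Hunk 6: at line 1 remove [kut,jqmi] add [dqc,wgg,wqw] -> 10 lines: eephk dqc wgg wqw mju tbjj svqnj uwxy vdc vjak
Hunk 7: at line 1 remove [dqc,wgg] add [ikc,udtq] -> 10 lines: eephk ikc udtq wqw mju tbjj svqnj uwxy vdc vjak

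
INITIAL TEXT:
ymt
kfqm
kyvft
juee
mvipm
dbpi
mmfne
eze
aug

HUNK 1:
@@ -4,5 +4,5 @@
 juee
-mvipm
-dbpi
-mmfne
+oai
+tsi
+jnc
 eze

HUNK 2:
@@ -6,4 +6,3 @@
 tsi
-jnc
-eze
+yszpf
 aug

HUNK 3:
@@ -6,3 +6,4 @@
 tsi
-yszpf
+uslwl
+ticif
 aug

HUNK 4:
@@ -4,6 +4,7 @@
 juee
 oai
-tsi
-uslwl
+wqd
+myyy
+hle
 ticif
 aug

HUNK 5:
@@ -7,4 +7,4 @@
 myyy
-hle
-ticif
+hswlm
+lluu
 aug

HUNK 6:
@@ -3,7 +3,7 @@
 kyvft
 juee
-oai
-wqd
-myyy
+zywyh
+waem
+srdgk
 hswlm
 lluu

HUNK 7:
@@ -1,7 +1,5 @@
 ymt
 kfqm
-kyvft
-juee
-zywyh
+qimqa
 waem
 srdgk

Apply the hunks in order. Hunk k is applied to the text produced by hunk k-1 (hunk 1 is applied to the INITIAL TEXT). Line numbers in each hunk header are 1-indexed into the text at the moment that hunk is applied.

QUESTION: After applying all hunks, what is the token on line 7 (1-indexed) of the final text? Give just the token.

Answer: lluu

Derivation:
Hunk 1: at line 4 remove [mvipm,dbpi,mmfne] add [oai,tsi,jnc] -> 9 lines: ymt kfqm kyvft juee oai tsi jnc eze aug
Hunk 2: at line 6 remove [jnc,eze] add [yszpf] -> 8 lines: ymt kfqm kyvft juee oai tsi yszpf aug
Hunk 3: at line 6 remove [yszpf] add [uslwl,ticif] -> 9 lines: ymt kfqm kyvft juee oai tsi uslwl ticif aug
Hunk 4: at line 4 remove [tsi,uslwl] add [wqd,myyy,hle] -> 10 lines: ymt kfqm kyvft juee oai wqd myyy hle ticif aug
Hunk 5: at line 7 remove [hle,ticif] add [hswlm,lluu] -> 10 lines: ymt kfqm kyvft juee oai wqd myyy hswlm lluu aug
Hunk 6: at line 3 remove [oai,wqd,myyy] add [zywyh,waem,srdgk] -> 10 lines: ymt kfqm kyvft juee zywyh waem srdgk hswlm lluu aug
Hunk 7: at line 1 remove [kyvft,juee,zywyh] add [qimqa] -> 8 lines: ymt kfqm qimqa waem srdgk hswlm lluu aug
Final line 7: lluu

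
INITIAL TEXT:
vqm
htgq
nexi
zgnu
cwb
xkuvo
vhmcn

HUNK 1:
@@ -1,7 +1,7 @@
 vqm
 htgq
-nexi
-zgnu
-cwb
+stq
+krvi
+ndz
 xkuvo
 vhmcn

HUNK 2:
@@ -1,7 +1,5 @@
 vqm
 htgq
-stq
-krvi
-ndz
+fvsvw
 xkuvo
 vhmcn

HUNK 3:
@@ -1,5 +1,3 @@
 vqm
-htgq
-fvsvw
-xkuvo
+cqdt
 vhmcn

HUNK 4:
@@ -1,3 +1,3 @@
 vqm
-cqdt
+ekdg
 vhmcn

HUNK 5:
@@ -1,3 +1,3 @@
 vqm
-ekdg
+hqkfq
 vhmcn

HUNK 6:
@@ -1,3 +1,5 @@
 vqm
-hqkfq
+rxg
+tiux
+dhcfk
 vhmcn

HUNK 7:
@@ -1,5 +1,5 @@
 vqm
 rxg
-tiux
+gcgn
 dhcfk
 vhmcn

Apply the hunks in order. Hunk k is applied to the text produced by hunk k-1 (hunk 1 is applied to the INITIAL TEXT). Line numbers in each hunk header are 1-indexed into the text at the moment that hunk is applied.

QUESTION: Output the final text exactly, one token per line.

Hunk 1: at line 1 remove [nexi,zgnu,cwb] add [stq,krvi,ndz] -> 7 lines: vqm htgq stq krvi ndz xkuvo vhmcn
Hunk 2: at line 1 remove [stq,krvi,ndz] add [fvsvw] -> 5 lines: vqm htgq fvsvw xkuvo vhmcn
Hunk 3: at line 1 remove [htgq,fvsvw,xkuvo] add [cqdt] -> 3 lines: vqm cqdt vhmcn
Hunk 4: at line 1 remove [cqdt] add [ekdg] -> 3 lines: vqm ekdg vhmcn
Hunk 5: at line 1 remove [ekdg] add [hqkfq] -> 3 lines: vqm hqkfq vhmcn
Hunk 6: at line 1 remove [hqkfq] add [rxg,tiux,dhcfk] -> 5 lines: vqm rxg tiux dhcfk vhmcn
Hunk 7: at line 1 remove [tiux] add [gcgn] -> 5 lines: vqm rxg gcgn dhcfk vhmcn

Answer: vqm
rxg
gcgn
dhcfk
vhmcn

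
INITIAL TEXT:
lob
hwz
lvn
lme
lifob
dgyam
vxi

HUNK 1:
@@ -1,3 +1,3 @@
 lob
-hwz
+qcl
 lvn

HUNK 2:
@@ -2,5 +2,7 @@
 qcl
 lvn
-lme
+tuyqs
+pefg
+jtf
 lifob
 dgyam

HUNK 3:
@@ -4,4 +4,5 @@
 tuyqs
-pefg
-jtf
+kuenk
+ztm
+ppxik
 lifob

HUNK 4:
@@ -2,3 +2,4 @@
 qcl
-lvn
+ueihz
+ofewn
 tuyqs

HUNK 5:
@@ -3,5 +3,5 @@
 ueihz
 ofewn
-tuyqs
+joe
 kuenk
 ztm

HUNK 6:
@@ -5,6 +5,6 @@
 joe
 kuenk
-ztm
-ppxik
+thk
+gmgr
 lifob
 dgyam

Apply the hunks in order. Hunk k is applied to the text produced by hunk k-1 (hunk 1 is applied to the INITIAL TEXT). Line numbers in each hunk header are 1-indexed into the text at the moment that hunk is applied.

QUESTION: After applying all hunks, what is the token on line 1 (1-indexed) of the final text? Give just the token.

Answer: lob

Derivation:
Hunk 1: at line 1 remove [hwz] add [qcl] -> 7 lines: lob qcl lvn lme lifob dgyam vxi
Hunk 2: at line 2 remove [lme] add [tuyqs,pefg,jtf] -> 9 lines: lob qcl lvn tuyqs pefg jtf lifob dgyam vxi
Hunk 3: at line 4 remove [pefg,jtf] add [kuenk,ztm,ppxik] -> 10 lines: lob qcl lvn tuyqs kuenk ztm ppxik lifob dgyam vxi
Hunk 4: at line 2 remove [lvn] add [ueihz,ofewn] -> 11 lines: lob qcl ueihz ofewn tuyqs kuenk ztm ppxik lifob dgyam vxi
Hunk 5: at line 3 remove [tuyqs] add [joe] -> 11 lines: lob qcl ueihz ofewn joe kuenk ztm ppxik lifob dgyam vxi
Hunk 6: at line 5 remove [ztm,ppxik] add [thk,gmgr] -> 11 lines: lob qcl ueihz ofewn joe kuenk thk gmgr lifob dgyam vxi
Final line 1: lob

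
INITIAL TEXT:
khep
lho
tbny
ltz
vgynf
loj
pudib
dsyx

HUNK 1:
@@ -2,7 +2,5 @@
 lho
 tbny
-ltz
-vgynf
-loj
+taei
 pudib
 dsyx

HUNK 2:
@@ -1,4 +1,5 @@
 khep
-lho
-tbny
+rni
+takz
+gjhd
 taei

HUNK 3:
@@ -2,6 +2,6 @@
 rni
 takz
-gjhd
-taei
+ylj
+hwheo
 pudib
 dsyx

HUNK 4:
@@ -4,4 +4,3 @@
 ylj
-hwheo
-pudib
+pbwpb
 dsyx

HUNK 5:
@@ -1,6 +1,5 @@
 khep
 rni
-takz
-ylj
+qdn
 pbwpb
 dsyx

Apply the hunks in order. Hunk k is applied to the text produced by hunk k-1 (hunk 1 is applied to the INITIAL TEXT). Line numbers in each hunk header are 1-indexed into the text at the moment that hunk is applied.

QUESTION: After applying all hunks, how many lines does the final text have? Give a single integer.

Hunk 1: at line 2 remove [ltz,vgynf,loj] add [taei] -> 6 lines: khep lho tbny taei pudib dsyx
Hunk 2: at line 1 remove [lho,tbny] add [rni,takz,gjhd] -> 7 lines: khep rni takz gjhd taei pudib dsyx
Hunk 3: at line 2 remove [gjhd,taei] add [ylj,hwheo] -> 7 lines: khep rni takz ylj hwheo pudib dsyx
Hunk 4: at line 4 remove [hwheo,pudib] add [pbwpb] -> 6 lines: khep rni takz ylj pbwpb dsyx
Hunk 5: at line 1 remove [takz,ylj] add [qdn] -> 5 lines: khep rni qdn pbwpb dsyx
Final line count: 5

Answer: 5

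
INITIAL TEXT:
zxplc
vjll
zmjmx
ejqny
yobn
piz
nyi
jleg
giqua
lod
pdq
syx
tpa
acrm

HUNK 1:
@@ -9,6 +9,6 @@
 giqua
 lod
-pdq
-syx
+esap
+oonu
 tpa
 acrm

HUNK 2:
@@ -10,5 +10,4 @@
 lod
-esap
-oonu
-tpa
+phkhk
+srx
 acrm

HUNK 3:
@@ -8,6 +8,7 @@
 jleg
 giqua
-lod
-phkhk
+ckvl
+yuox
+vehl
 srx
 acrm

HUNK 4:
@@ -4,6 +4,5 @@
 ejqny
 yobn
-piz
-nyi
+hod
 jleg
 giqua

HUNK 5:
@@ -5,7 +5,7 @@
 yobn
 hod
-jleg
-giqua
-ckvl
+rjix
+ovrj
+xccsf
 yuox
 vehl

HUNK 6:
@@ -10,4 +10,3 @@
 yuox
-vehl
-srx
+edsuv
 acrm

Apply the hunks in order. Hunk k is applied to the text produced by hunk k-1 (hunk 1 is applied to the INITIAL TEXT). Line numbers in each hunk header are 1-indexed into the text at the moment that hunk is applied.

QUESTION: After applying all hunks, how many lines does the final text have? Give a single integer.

Hunk 1: at line 9 remove [pdq,syx] add [esap,oonu] -> 14 lines: zxplc vjll zmjmx ejqny yobn piz nyi jleg giqua lod esap oonu tpa acrm
Hunk 2: at line 10 remove [esap,oonu,tpa] add [phkhk,srx] -> 13 lines: zxplc vjll zmjmx ejqny yobn piz nyi jleg giqua lod phkhk srx acrm
Hunk 3: at line 8 remove [lod,phkhk] add [ckvl,yuox,vehl] -> 14 lines: zxplc vjll zmjmx ejqny yobn piz nyi jleg giqua ckvl yuox vehl srx acrm
Hunk 4: at line 4 remove [piz,nyi] add [hod] -> 13 lines: zxplc vjll zmjmx ejqny yobn hod jleg giqua ckvl yuox vehl srx acrm
Hunk 5: at line 5 remove [jleg,giqua,ckvl] add [rjix,ovrj,xccsf] -> 13 lines: zxplc vjll zmjmx ejqny yobn hod rjix ovrj xccsf yuox vehl srx acrm
Hunk 6: at line 10 remove [vehl,srx] add [edsuv] -> 12 lines: zxplc vjll zmjmx ejqny yobn hod rjix ovrj xccsf yuox edsuv acrm
Final line count: 12

Answer: 12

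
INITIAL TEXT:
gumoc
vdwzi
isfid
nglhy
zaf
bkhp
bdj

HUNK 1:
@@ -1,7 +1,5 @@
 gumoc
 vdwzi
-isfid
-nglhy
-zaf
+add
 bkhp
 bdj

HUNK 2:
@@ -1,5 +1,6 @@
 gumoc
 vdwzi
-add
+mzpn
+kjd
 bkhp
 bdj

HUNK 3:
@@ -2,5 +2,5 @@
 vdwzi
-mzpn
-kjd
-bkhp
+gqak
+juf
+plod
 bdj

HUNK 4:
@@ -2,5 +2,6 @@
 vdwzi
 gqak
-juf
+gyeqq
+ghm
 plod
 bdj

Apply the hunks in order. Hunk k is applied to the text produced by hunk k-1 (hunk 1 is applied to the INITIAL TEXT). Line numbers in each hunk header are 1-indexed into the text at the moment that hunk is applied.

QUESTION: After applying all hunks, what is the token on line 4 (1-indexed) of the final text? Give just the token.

Answer: gyeqq

Derivation:
Hunk 1: at line 1 remove [isfid,nglhy,zaf] add [add] -> 5 lines: gumoc vdwzi add bkhp bdj
Hunk 2: at line 1 remove [add] add [mzpn,kjd] -> 6 lines: gumoc vdwzi mzpn kjd bkhp bdj
Hunk 3: at line 2 remove [mzpn,kjd,bkhp] add [gqak,juf,plod] -> 6 lines: gumoc vdwzi gqak juf plod bdj
Hunk 4: at line 2 remove [juf] add [gyeqq,ghm] -> 7 lines: gumoc vdwzi gqak gyeqq ghm plod bdj
Final line 4: gyeqq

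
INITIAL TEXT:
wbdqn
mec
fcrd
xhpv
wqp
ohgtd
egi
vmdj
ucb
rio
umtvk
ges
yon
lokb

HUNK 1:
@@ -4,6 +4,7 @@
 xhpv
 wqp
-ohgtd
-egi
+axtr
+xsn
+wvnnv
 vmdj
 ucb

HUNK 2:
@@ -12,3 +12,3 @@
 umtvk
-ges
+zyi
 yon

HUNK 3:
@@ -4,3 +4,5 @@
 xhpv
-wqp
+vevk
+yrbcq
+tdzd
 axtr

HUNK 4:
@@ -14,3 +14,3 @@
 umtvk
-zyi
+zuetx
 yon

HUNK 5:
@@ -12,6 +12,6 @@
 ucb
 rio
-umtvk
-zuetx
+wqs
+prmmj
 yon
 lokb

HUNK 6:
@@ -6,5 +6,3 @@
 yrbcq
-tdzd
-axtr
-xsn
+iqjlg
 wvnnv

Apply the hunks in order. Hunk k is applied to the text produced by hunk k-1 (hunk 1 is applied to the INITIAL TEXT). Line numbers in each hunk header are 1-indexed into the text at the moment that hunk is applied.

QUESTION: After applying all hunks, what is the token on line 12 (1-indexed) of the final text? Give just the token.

Answer: wqs

Derivation:
Hunk 1: at line 4 remove [ohgtd,egi] add [axtr,xsn,wvnnv] -> 15 lines: wbdqn mec fcrd xhpv wqp axtr xsn wvnnv vmdj ucb rio umtvk ges yon lokb
Hunk 2: at line 12 remove [ges] add [zyi] -> 15 lines: wbdqn mec fcrd xhpv wqp axtr xsn wvnnv vmdj ucb rio umtvk zyi yon lokb
Hunk 3: at line 4 remove [wqp] add [vevk,yrbcq,tdzd] -> 17 lines: wbdqn mec fcrd xhpv vevk yrbcq tdzd axtr xsn wvnnv vmdj ucb rio umtvk zyi yon lokb
Hunk 4: at line 14 remove [zyi] add [zuetx] -> 17 lines: wbdqn mec fcrd xhpv vevk yrbcq tdzd axtr xsn wvnnv vmdj ucb rio umtvk zuetx yon lokb
Hunk 5: at line 12 remove [umtvk,zuetx] add [wqs,prmmj] -> 17 lines: wbdqn mec fcrd xhpv vevk yrbcq tdzd axtr xsn wvnnv vmdj ucb rio wqs prmmj yon lokb
Hunk 6: at line 6 remove [tdzd,axtr,xsn] add [iqjlg] -> 15 lines: wbdqn mec fcrd xhpv vevk yrbcq iqjlg wvnnv vmdj ucb rio wqs prmmj yon lokb
Final line 12: wqs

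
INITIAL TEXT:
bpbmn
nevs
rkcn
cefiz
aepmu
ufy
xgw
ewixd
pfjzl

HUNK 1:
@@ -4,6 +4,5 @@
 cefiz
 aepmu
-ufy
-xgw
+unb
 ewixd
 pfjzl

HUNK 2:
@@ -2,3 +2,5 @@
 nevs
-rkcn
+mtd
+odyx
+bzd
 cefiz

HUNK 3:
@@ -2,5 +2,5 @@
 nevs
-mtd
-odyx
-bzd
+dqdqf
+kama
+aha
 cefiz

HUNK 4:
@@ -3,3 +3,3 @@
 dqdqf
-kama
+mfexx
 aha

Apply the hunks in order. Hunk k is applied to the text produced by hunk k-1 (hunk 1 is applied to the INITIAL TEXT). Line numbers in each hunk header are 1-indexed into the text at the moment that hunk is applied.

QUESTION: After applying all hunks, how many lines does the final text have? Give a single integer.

Answer: 10

Derivation:
Hunk 1: at line 4 remove [ufy,xgw] add [unb] -> 8 lines: bpbmn nevs rkcn cefiz aepmu unb ewixd pfjzl
Hunk 2: at line 2 remove [rkcn] add [mtd,odyx,bzd] -> 10 lines: bpbmn nevs mtd odyx bzd cefiz aepmu unb ewixd pfjzl
Hunk 3: at line 2 remove [mtd,odyx,bzd] add [dqdqf,kama,aha] -> 10 lines: bpbmn nevs dqdqf kama aha cefiz aepmu unb ewixd pfjzl
Hunk 4: at line 3 remove [kama] add [mfexx] -> 10 lines: bpbmn nevs dqdqf mfexx aha cefiz aepmu unb ewixd pfjzl
Final line count: 10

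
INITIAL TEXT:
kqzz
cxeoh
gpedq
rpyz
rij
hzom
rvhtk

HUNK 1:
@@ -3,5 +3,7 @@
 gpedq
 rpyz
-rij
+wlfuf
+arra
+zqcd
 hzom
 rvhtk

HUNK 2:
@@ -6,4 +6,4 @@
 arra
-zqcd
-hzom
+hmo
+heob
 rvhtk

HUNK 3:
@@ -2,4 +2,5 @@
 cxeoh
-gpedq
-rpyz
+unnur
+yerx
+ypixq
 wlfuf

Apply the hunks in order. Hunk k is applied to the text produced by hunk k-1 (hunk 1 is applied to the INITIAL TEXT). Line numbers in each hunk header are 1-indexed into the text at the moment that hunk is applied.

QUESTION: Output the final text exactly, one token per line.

Answer: kqzz
cxeoh
unnur
yerx
ypixq
wlfuf
arra
hmo
heob
rvhtk

Derivation:
Hunk 1: at line 3 remove [rij] add [wlfuf,arra,zqcd] -> 9 lines: kqzz cxeoh gpedq rpyz wlfuf arra zqcd hzom rvhtk
Hunk 2: at line 6 remove [zqcd,hzom] add [hmo,heob] -> 9 lines: kqzz cxeoh gpedq rpyz wlfuf arra hmo heob rvhtk
Hunk 3: at line 2 remove [gpedq,rpyz] add [unnur,yerx,ypixq] -> 10 lines: kqzz cxeoh unnur yerx ypixq wlfuf arra hmo heob rvhtk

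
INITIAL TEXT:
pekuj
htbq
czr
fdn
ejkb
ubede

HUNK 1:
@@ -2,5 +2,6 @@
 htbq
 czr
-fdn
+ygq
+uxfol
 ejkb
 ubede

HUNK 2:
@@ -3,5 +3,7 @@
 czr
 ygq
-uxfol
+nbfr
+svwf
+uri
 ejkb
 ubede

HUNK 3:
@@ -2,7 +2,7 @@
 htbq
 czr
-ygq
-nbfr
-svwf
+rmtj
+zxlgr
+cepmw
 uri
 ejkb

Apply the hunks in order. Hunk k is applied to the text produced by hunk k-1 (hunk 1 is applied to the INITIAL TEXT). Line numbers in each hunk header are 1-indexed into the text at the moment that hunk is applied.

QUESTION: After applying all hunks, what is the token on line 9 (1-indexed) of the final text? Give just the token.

Answer: ubede

Derivation:
Hunk 1: at line 2 remove [fdn] add [ygq,uxfol] -> 7 lines: pekuj htbq czr ygq uxfol ejkb ubede
Hunk 2: at line 3 remove [uxfol] add [nbfr,svwf,uri] -> 9 lines: pekuj htbq czr ygq nbfr svwf uri ejkb ubede
Hunk 3: at line 2 remove [ygq,nbfr,svwf] add [rmtj,zxlgr,cepmw] -> 9 lines: pekuj htbq czr rmtj zxlgr cepmw uri ejkb ubede
Final line 9: ubede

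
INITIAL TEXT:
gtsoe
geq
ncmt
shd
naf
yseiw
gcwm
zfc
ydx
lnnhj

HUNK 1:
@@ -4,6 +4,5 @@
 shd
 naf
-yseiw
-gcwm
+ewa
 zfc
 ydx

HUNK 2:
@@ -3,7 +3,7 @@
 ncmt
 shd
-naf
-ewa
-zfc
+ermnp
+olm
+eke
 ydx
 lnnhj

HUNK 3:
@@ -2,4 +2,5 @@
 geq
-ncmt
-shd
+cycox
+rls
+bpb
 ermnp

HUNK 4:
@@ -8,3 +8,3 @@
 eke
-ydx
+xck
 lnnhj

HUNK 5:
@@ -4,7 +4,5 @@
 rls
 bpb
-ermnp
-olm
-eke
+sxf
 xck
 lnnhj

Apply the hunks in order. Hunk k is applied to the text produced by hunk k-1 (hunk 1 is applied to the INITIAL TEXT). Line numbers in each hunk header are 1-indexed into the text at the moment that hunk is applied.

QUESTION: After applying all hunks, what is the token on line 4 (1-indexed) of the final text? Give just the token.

Hunk 1: at line 4 remove [yseiw,gcwm] add [ewa] -> 9 lines: gtsoe geq ncmt shd naf ewa zfc ydx lnnhj
Hunk 2: at line 3 remove [naf,ewa,zfc] add [ermnp,olm,eke] -> 9 lines: gtsoe geq ncmt shd ermnp olm eke ydx lnnhj
Hunk 3: at line 2 remove [ncmt,shd] add [cycox,rls,bpb] -> 10 lines: gtsoe geq cycox rls bpb ermnp olm eke ydx lnnhj
Hunk 4: at line 8 remove [ydx] add [xck] -> 10 lines: gtsoe geq cycox rls bpb ermnp olm eke xck lnnhj
Hunk 5: at line 4 remove [ermnp,olm,eke] add [sxf] -> 8 lines: gtsoe geq cycox rls bpb sxf xck lnnhj
Final line 4: rls

Answer: rls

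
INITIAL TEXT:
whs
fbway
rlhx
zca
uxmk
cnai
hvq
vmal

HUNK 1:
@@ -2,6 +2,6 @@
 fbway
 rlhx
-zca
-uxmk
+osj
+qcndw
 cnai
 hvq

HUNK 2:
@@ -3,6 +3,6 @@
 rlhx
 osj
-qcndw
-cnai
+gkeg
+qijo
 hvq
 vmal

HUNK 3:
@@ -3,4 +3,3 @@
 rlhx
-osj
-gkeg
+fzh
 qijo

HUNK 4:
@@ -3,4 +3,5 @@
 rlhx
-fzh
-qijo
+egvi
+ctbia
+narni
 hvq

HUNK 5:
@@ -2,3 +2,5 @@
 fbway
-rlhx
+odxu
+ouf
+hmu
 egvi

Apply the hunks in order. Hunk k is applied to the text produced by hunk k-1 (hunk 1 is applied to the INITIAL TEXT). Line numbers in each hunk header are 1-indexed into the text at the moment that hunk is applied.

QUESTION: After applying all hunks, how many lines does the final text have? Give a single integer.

Answer: 10

Derivation:
Hunk 1: at line 2 remove [zca,uxmk] add [osj,qcndw] -> 8 lines: whs fbway rlhx osj qcndw cnai hvq vmal
Hunk 2: at line 3 remove [qcndw,cnai] add [gkeg,qijo] -> 8 lines: whs fbway rlhx osj gkeg qijo hvq vmal
Hunk 3: at line 3 remove [osj,gkeg] add [fzh] -> 7 lines: whs fbway rlhx fzh qijo hvq vmal
Hunk 4: at line 3 remove [fzh,qijo] add [egvi,ctbia,narni] -> 8 lines: whs fbway rlhx egvi ctbia narni hvq vmal
Hunk 5: at line 2 remove [rlhx] add [odxu,ouf,hmu] -> 10 lines: whs fbway odxu ouf hmu egvi ctbia narni hvq vmal
Final line count: 10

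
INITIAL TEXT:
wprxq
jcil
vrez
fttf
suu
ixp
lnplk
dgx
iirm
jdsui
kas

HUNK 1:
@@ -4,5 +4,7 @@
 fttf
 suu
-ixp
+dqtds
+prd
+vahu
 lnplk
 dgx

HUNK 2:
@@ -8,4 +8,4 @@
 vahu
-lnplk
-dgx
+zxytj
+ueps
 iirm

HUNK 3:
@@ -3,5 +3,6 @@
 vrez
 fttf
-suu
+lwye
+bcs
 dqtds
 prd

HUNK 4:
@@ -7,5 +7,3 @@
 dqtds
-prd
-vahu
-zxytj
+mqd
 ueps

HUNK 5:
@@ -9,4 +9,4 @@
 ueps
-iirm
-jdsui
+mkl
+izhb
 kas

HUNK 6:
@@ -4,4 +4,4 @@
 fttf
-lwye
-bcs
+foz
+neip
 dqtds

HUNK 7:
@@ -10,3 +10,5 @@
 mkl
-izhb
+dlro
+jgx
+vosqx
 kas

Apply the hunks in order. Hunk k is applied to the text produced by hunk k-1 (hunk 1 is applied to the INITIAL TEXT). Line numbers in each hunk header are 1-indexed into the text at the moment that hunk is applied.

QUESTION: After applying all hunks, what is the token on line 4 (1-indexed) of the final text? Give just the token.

Answer: fttf

Derivation:
Hunk 1: at line 4 remove [ixp] add [dqtds,prd,vahu] -> 13 lines: wprxq jcil vrez fttf suu dqtds prd vahu lnplk dgx iirm jdsui kas
Hunk 2: at line 8 remove [lnplk,dgx] add [zxytj,ueps] -> 13 lines: wprxq jcil vrez fttf suu dqtds prd vahu zxytj ueps iirm jdsui kas
Hunk 3: at line 3 remove [suu] add [lwye,bcs] -> 14 lines: wprxq jcil vrez fttf lwye bcs dqtds prd vahu zxytj ueps iirm jdsui kas
Hunk 4: at line 7 remove [prd,vahu,zxytj] add [mqd] -> 12 lines: wprxq jcil vrez fttf lwye bcs dqtds mqd ueps iirm jdsui kas
Hunk 5: at line 9 remove [iirm,jdsui] add [mkl,izhb] -> 12 lines: wprxq jcil vrez fttf lwye bcs dqtds mqd ueps mkl izhb kas
Hunk 6: at line 4 remove [lwye,bcs] add [foz,neip] -> 12 lines: wprxq jcil vrez fttf foz neip dqtds mqd ueps mkl izhb kas
Hunk 7: at line 10 remove [izhb] add [dlro,jgx,vosqx] -> 14 lines: wprxq jcil vrez fttf foz neip dqtds mqd ueps mkl dlro jgx vosqx kas
Final line 4: fttf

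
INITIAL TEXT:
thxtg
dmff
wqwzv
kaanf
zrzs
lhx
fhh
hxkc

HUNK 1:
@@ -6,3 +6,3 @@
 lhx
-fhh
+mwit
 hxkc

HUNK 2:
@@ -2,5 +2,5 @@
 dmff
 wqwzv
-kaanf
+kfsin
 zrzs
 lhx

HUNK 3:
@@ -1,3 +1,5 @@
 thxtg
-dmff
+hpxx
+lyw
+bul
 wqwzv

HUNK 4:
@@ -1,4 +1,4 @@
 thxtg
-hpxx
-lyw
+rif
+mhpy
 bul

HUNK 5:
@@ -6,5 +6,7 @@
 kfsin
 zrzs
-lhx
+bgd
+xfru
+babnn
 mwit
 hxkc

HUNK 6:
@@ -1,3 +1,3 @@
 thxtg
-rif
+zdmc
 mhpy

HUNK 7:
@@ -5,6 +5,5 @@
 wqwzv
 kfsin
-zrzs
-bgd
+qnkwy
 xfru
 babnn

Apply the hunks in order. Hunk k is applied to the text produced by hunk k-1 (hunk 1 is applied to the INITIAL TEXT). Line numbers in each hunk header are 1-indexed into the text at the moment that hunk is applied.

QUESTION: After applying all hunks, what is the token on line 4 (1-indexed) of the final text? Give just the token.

Answer: bul

Derivation:
Hunk 1: at line 6 remove [fhh] add [mwit] -> 8 lines: thxtg dmff wqwzv kaanf zrzs lhx mwit hxkc
Hunk 2: at line 2 remove [kaanf] add [kfsin] -> 8 lines: thxtg dmff wqwzv kfsin zrzs lhx mwit hxkc
Hunk 3: at line 1 remove [dmff] add [hpxx,lyw,bul] -> 10 lines: thxtg hpxx lyw bul wqwzv kfsin zrzs lhx mwit hxkc
Hunk 4: at line 1 remove [hpxx,lyw] add [rif,mhpy] -> 10 lines: thxtg rif mhpy bul wqwzv kfsin zrzs lhx mwit hxkc
Hunk 5: at line 6 remove [lhx] add [bgd,xfru,babnn] -> 12 lines: thxtg rif mhpy bul wqwzv kfsin zrzs bgd xfru babnn mwit hxkc
Hunk 6: at line 1 remove [rif] add [zdmc] -> 12 lines: thxtg zdmc mhpy bul wqwzv kfsin zrzs bgd xfru babnn mwit hxkc
Hunk 7: at line 5 remove [zrzs,bgd] add [qnkwy] -> 11 lines: thxtg zdmc mhpy bul wqwzv kfsin qnkwy xfru babnn mwit hxkc
Final line 4: bul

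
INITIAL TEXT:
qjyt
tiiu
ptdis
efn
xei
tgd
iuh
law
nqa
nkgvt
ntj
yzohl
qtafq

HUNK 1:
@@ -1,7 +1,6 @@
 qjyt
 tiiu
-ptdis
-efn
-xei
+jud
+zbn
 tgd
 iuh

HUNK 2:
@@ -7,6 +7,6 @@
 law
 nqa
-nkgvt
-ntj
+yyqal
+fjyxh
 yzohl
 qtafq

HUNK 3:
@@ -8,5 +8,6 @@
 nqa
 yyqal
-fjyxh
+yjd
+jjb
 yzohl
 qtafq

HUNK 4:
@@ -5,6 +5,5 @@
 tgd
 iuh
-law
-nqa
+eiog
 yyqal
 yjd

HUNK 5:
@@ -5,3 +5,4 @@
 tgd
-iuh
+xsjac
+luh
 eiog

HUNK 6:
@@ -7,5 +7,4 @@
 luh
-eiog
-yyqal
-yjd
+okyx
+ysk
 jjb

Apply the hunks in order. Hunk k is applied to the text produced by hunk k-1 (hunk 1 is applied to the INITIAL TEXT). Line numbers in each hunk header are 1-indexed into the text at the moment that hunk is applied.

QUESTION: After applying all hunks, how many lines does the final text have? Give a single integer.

Hunk 1: at line 1 remove [ptdis,efn,xei] add [jud,zbn] -> 12 lines: qjyt tiiu jud zbn tgd iuh law nqa nkgvt ntj yzohl qtafq
Hunk 2: at line 7 remove [nkgvt,ntj] add [yyqal,fjyxh] -> 12 lines: qjyt tiiu jud zbn tgd iuh law nqa yyqal fjyxh yzohl qtafq
Hunk 3: at line 8 remove [fjyxh] add [yjd,jjb] -> 13 lines: qjyt tiiu jud zbn tgd iuh law nqa yyqal yjd jjb yzohl qtafq
Hunk 4: at line 5 remove [law,nqa] add [eiog] -> 12 lines: qjyt tiiu jud zbn tgd iuh eiog yyqal yjd jjb yzohl qtafq
Hunk 5: at line 5 remove [iuh] add [xsjac,luh] -> 13 lines: qjyt tiiu jud zbn tgd xsjac luh eiog yyqal yjd jjb yzohl qtafq
Hunk 6: at line 7 remove [eiog,yyqal,yjd] add [okyx,ysk] -> 12 lines: qjyt tiiu jud zbn tgd xsjac luh okyx ysk jjb yzohl qtafq
Final line count: 12

Answer: 12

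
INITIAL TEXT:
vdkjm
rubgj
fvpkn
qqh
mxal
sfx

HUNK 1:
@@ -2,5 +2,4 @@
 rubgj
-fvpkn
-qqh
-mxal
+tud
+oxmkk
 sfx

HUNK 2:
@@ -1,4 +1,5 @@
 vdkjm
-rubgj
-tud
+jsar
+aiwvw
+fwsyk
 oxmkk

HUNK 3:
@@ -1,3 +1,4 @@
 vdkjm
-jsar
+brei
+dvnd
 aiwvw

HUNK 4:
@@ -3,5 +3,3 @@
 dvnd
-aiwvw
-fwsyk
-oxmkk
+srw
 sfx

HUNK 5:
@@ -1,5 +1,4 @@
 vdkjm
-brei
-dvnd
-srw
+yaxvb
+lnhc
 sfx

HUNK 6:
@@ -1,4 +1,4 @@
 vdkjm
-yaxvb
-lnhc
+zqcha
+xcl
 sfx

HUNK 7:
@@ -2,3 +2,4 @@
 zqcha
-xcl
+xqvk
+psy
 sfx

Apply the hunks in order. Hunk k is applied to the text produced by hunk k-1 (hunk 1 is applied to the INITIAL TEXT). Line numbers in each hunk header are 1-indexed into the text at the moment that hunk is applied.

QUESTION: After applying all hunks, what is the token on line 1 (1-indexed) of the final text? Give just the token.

Hunk 1: at line 2 remove [fvpkn,qqh,mxal] add [tud,oxmkk] -> 5 lines: vdkjm rubgj tud oxmkk sfx
Hunk 2: at line 1 remove [rubgj,tud] add [jsar,aiwvw,fwsyk] -> 6 lines: vdkjm jsar aiwvw fwsyk oxmkk sfx
Hunk 3: at line 1 remove [jsar] add [brei,dvnd] -> 7 lines: vdkjm brei dvnd aiwvw fwsyk oxmkk sfx
Hunk 4: at line 3 remove [aiwvw,fwsyk,oxmkk] add [srw] -> 5 lines: vdkjm brei dvnd srw sfx
Hunk 5: at line 1 remove [brei,dvnd,srw] add [yaxvb,lnhc] -> 4 lines: vdkjm yaxvb lnhc sfx
Hunk 6: at line 1 remove [yaxvb,lnhc] add [zqcha,xcl] -> 4 lines: vdkjm zqcha xcl sfx
Hunk 7: at line 2 remove [xcl] add [xqvk,psy] -> 5 lines: vdkjm zqcha xqvk psy sfx
Final line 1: vdkjm

Answer: vdkjm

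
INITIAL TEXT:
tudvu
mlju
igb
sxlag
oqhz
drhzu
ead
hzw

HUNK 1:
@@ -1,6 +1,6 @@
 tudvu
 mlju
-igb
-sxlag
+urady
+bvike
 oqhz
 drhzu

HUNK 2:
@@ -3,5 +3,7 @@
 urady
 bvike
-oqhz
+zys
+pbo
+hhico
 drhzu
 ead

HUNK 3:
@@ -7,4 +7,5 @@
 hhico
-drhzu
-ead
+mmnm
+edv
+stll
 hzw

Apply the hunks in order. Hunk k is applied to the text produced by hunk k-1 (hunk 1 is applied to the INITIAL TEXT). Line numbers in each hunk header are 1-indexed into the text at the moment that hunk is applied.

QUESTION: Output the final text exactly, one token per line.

Answer: tudvu
mlju
urady
bvike
zys
pbo
hhico
mmnm
edv
stll
hzw

Derivation:
Hunk 1: at line 1 remove [igb,sxlag] add [urady,bvike] -> 8 lines: tudvu mlju urady bvike oqhz drhzu ead hzw
Hunk 2: at line 3 remove [oqhz] add [zys,pbo,hhico] -> 10 lines: tudvu mlju urady bvike zys pbo hhico drhzu ead hzw
Hunk 3: at line 7 remove [drhzu,ead] add [mmnm,edv,stll] -> 11 lines: tudvu mlju urady bvike zys pbo hhico mmnm edv stll hzw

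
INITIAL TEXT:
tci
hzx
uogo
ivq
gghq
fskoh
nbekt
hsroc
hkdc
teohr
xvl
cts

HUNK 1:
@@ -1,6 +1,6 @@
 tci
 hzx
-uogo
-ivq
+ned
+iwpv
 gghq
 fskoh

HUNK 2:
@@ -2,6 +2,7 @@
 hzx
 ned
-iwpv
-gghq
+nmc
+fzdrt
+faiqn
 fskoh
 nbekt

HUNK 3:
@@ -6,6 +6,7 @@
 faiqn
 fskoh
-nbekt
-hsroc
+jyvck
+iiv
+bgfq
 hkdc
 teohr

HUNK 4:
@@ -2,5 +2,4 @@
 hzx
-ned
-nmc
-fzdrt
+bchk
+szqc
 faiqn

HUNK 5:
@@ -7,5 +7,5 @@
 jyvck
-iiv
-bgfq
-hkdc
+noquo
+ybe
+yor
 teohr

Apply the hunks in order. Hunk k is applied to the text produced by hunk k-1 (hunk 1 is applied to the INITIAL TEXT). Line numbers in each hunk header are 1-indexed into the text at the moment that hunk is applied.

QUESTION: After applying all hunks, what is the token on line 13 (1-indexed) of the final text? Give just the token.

Hunk 1: at line 1 remove [uogo,ivq] add [ned,iwpv] -> 12 lines: tci hzx ned iwpv gghq fskoh nbekt hsroc hkdc teohr xvl cts
Hunk 2: at line 2 remove [iwpv,gghq] add [nmc,fzdrt,faiqn] -> 13 lines: tci hzx ned nmc fzdrt faiqn fskoh nbekt hsroc hkdc teohr xvl cts
Hunk 3: at line 6 remove [nbekt,hsroc] add [jyvck,iiv,bgfq] -> 14 lines: tci hzx ned nmc fzdrt faiqn fskoh jyvck iiv bgfq hkdc teohr xvl cts
Hunk 4: at line 2 remove [ned,nmc,fzdrt] add [bchk,szqc] -> 13 lines: tci hzx bchk szqc faiqn fskoh jyvck iiv bgfq hkdc teohr xvl cts
Hunk 5: at line 7 remove [iiv,bgfq,hkdc] add [noquo,ybe,yor] -> 13 lines: tci hzx bchk szqc faiqn fskoh jyvck noquo ybe yor teohr xvl cts
Final line 13: cts

Answer: cts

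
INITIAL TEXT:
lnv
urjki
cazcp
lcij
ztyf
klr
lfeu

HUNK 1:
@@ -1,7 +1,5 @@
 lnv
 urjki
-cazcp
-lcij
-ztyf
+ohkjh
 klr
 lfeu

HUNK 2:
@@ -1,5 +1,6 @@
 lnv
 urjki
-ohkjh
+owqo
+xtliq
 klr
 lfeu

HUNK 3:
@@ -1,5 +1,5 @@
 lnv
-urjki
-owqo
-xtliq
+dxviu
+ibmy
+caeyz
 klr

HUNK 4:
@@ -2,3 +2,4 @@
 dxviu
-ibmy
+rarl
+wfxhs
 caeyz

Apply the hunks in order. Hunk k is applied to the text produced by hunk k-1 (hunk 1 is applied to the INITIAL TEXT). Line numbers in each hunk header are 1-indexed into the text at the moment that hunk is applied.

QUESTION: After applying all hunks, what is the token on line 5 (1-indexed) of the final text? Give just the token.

Hunk 1: at line 1 remove [cazcp,lcij,ztyf] add [ohkjh] -> 5 lines: lnv urjki ohkjh klr lfeu
Hunk 2: at line 1 remove [ohkjh] add [owqo,xtliq] -> 6 lines: lnv urjki owqo xtliq klr lfeu
Hunk 3: at line 1 remove [urjki,owqo,xtliq] add [dxviu,ibmy,caeyz] -> 6 lines: lnv dxviu ibmy caeyz klr lfeu
Hunk 4: at line 2 remove [ibmy] add [rarl,wfxhs] -> 7 lines: lnv dxviu rarl wfxhs caeyz klr lfeu
Final line 5: caeyz

Answer: caeyz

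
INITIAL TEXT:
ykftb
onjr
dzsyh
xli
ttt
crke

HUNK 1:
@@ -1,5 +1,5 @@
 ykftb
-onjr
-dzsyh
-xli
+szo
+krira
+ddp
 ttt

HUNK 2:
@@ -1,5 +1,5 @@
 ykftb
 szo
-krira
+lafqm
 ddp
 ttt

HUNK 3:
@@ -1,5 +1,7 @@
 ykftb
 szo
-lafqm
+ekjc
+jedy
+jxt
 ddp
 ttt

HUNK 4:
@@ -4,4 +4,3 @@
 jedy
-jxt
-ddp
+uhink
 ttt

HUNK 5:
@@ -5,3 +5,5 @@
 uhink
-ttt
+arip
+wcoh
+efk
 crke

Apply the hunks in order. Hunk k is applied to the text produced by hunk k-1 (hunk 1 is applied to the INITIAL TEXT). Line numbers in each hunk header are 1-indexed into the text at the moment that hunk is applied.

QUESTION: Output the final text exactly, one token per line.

Answer: ykftb
szo
ekjc
jedy
uhink
arip
wcoh
efk
crke

Derivation:
Hunk 1: at line 1 remove [onjr,dzsyh,xli] add [szo,krira,ddp] -> 6 lines: ykftb szo krira ddp ttt crke
Hunk 2: at line 1 remove [krira] add [lafqm] -> 6 lines: ykftb szo lafqm ddp ttt crke
Hunk 3: at line 1 remove [lafqm] add [ekjc,jedy,jxt] -> 8 lines: ykftb szo ekjc jedy jxt ddp ttt crke
Hunk 4: at line 4 remove [jxt,ddp] add [uhink] -> 7 lines: ykftb szo ekjc jedy uhink ttt crke
Hunk 5: at line 5 remove [ttt] add [arip,wcoh,efk] -> 9 lines: ykftb szo ekjc jedy uhink arip wcoh efk crke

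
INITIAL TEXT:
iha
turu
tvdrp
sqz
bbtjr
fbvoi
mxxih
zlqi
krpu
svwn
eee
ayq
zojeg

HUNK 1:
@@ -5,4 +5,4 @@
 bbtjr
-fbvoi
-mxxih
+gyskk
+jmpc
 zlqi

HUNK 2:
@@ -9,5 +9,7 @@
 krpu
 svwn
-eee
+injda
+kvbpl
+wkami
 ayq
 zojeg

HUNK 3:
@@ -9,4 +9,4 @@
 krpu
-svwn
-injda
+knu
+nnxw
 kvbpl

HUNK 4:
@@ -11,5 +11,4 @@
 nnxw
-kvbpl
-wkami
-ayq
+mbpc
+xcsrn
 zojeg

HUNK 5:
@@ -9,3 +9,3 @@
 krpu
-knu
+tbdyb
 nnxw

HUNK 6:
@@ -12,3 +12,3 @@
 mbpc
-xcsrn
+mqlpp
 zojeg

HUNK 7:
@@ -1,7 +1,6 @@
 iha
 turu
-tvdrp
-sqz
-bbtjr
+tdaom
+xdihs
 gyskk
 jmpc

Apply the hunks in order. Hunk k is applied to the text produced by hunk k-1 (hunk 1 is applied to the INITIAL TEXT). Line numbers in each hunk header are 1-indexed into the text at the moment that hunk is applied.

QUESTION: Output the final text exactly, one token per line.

Answer: iha
turu
tdaom
xdihs
gyskk
jmpc
zlqi
krpu
tbdyb
nnxw
mbpc
mqlpp
zojeg

Derivation:
Hunk 1: at line 5 remove [fbvoi,mxxih] add [gyskk,jmpc] -> 13 lines: iha turu tvdrp sqz bbtjr gyskk jmpc zlqi krpu svwn eee ayq zojeg
Hunk 2: at line 9 remove [eee] add [injda,kvbpl,wkami] -> 15 lines: iha turu tvdrp sqz bbtjr gyskk jmpc zlqi krpu svwn injda kvbpl wkami ayq zojeg
Hunk 3: at line 9 remove [svwn,injda] add [knu,nnxw] -> 15 lines: iha turu tvdrp sqz bbtjr gyskk jmpc zlqi krpu knu nnxw kvbpl wkami ayq zojeg
Hunk 4: at line 11 remove [kvbpl,wkami,ayq] add [mbpc,xcsrn] -> 14 lines: iha turu tvdrp sqz bbtjr gyskk jmpc zlqi krpu knu nnxw mbpc xcsrn zojeg
Hunk 5: at line 9 remove [knu] add [tbdyb] -> 14 lines: iha turu tvdrp sqz bbtjr gyskk jmpc zlqi krpu tbdyb nnxw mbpc xcsrn zojeg
Hunk 6: at line 12 remove [xcsrn] add [mqlpp] -> 14 lines: iha turu tvdrp sqz bbtjr gyskk jmpc zlqi krpu tbdyb nnxw mbpc mqlpp zojeg
Hunk 7: at line 1 remove [tvdrp,sqz,bbtjr] add [tdaom,xdihs] -> 13 lines: iha turu tdaom xdihs gyskk jmpc zlqi krpu tbdyb nnxw mbpc mqlpp zojeg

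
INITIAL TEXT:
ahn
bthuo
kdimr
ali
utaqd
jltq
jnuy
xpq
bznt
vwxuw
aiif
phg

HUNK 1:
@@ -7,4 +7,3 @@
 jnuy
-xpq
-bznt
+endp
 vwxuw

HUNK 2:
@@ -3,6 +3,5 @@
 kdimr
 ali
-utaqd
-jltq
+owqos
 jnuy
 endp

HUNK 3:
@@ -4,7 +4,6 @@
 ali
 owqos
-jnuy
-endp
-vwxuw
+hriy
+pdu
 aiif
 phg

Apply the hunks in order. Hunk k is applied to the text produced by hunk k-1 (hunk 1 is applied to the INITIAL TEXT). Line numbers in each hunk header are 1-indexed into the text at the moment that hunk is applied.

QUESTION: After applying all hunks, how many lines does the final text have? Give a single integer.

Hunk 1: at line 7 remove [xpq,bznt] add [endp] -> 11 lines: ahn bthuo kdimr ali utaqd jltq jnuy endp vwxuw aiif phg
Hunk 2: at line 3 remove [utaqd,jltq] add [owqos] -> 10 lines: ahn bthuo kdimr ali owqos jnuy endp vwxuw aiif phg
Hunk 3: at line 4 remove [jnuy,endp,vwxuw] add [hriy,pdu] -> 9 lines: ahn bthuo kdimr ali owqos hriy pdu aiif phg
Final line count: 9

Answer: 9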